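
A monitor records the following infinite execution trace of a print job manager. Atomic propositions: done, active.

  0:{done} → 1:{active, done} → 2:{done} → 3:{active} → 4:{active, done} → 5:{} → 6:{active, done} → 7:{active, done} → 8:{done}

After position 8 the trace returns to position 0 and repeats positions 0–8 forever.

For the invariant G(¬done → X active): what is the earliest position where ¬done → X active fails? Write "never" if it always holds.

never

¬done → X active holds at every position 0..8, and those are all the positions the trace ever visits, so the invariant G(¬done → X active) is never violated.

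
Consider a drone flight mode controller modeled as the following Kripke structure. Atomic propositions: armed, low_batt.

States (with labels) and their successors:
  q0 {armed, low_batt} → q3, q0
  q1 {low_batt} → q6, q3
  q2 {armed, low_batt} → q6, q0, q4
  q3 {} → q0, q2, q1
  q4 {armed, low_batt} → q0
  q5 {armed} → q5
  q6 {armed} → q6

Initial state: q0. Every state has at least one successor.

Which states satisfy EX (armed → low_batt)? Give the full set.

{q0, q1, q2, q3, q4}

States satisfying armed → low_batt: {q0, q1, q2, q3, q4}.
States satisfying EX (armed → low_batt): {q0, q1, q2, q3, q4}.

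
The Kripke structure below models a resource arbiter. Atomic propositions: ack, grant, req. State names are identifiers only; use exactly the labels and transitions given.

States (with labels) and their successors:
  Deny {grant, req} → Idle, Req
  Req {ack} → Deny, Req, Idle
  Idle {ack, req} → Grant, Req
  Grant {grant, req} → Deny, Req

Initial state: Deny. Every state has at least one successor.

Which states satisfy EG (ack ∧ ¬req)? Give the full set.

{Req}

States satisfying ack ∧ ¬req: {Req}.
States satisfying EG (ack ∧ ¬req): {Req}.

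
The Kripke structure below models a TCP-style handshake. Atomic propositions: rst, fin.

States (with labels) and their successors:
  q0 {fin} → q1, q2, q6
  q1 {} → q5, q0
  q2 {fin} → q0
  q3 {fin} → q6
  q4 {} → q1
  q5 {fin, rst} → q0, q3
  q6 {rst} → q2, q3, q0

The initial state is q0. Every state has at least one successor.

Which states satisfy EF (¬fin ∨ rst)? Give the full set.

{q0, q1, q2, q3, q4, q5, q6}

States satisfying ¬fin ∨ rst: {q1, q4, q5, q6}.
States satisfying EF (¬fin ∨ rst): {q0, q1, q2, q3, q4, q5, q6}.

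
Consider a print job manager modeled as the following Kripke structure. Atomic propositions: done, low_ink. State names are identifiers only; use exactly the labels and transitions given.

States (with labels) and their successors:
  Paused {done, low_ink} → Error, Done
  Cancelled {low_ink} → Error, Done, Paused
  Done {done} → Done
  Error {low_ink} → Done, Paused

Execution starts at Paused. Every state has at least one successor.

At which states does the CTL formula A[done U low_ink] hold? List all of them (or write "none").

States satisfying done: {Paused, Done}.
States satisfying low_ink: {Paused, Cancelled, Error}.
States satisfying A[done U low_ink]: {Paused, Cancelled, Error}.

{Paused, Cancelled, Error}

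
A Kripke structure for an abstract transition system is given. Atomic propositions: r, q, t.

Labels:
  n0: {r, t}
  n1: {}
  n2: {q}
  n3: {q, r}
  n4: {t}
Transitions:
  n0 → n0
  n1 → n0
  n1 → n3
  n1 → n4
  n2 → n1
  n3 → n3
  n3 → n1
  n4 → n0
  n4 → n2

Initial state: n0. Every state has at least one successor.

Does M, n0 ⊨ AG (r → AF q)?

States satisfying r → AF q: {n1, n2, n3, n4}.
States satisfying AG (r → AF q): ∅.
n0 is reachable from n0 and violates r → AF q, so AG fails at n0.
n0 ∉ Sat(AG (r → AF q)).

Violated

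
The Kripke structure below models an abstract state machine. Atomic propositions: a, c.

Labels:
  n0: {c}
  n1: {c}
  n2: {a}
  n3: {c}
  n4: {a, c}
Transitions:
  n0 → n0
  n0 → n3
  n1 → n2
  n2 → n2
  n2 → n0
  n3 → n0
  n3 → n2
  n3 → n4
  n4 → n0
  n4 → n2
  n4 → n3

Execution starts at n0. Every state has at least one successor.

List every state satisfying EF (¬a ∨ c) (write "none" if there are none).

States satisfying ¬a ∨ c: {n0, n1, n3, n4}.
States satisfying EF (¬a ∨ c): {n0, n1, n2, n3, n4}.

{n0, n1, n2, n3, n4}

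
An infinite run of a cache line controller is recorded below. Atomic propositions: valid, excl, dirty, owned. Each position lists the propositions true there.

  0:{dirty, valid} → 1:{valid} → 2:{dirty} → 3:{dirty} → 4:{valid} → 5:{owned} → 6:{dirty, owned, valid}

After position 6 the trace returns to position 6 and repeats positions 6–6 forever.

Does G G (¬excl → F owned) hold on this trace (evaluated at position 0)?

G (¬excl → F owned) holds at every position 0..6, and those are all positions ever visited, so G G (¬excl → F owned) holds.

Holds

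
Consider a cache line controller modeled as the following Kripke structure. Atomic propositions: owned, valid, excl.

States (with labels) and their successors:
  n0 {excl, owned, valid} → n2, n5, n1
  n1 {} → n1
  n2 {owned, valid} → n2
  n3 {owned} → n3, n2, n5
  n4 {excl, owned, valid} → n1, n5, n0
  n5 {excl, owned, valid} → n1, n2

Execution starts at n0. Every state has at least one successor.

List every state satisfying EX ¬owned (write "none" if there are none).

{n0, n1, n4, n5}

States satisfying ¬owned: {n1}.
States satisfying EX ¬owned: {n0, n1, n4, n5}.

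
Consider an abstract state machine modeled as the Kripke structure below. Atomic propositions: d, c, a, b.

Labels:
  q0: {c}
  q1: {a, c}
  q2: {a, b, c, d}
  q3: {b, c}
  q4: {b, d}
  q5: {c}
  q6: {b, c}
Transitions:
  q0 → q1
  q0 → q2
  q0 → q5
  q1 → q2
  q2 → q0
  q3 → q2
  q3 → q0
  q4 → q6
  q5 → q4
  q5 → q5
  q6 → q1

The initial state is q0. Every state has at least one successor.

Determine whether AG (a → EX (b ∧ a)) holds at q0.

Does not hold

States satisfying a → EX (b ∧ a): {q0, q1, q3, q4, q5, q6}.
States satisfying AG (a → EX (b ∧ a)): ∅.
q2 is reachable from q0 and violates a → EX (b ∧ a), so AG fails at q0.
q0 ∉ Sat(AG (a → EX (b ∧ a))).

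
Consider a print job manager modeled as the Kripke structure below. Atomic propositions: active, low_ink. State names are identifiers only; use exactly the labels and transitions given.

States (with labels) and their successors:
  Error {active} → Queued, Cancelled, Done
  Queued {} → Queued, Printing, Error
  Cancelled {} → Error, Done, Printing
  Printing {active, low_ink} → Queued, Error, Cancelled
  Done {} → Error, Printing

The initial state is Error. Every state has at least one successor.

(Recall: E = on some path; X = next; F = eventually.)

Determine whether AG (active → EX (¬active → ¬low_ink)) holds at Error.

States satisfying active → EX (¬active → ¬low_ink): {Error, Queued, Cancelled, Printing, Done}.
States satisfying AG (active → EX (¬active → ¬low_ink)): {Error, Queued, Cancelled, Printing, Done}.
Every state reachable from Error satisfies active → EX (¬active → ¬low_ink).
Error ∈ Sat(AG (active → EX (¬active → ¬low_ink))).

Yes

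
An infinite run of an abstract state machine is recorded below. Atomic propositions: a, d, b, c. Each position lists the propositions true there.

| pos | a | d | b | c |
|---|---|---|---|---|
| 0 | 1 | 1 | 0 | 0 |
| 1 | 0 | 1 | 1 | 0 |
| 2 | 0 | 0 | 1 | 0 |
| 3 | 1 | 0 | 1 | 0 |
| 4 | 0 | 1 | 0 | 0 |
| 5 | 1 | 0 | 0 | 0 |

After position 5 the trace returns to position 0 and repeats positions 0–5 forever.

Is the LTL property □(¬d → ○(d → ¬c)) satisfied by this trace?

¬d → ○(d → ¬c) holds at every position 0..5, and those are all positions ever visited, so □(¬d → ○(d → ¬c)) holds.
Positions where ¬d holds: 2, 3, 5.
Check ○(d → ¬c) at each: 2→ok, 3→ok, 5→ok.

Holds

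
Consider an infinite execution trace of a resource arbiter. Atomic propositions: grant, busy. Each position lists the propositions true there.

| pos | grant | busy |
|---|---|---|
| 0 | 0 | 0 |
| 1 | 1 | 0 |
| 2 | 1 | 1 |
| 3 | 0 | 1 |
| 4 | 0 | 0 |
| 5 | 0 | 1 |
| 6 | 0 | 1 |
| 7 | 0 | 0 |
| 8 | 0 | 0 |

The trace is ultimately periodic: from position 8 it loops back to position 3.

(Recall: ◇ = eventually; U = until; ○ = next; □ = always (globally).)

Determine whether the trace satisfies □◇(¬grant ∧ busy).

◇(¬grant ∧ busy) holds at every position 0..8, and those are all positions ever visited, so □◇(¬grant ∧ busy) holds.

Yes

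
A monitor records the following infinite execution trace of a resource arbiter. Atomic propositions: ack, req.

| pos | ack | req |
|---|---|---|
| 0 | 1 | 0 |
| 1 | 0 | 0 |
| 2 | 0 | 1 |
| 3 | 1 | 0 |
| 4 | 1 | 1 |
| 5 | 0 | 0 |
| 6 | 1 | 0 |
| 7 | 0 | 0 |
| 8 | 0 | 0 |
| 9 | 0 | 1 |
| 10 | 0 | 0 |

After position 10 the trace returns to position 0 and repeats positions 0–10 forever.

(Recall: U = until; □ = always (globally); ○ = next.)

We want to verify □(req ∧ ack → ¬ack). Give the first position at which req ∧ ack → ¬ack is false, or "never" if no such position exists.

Check req ∧ ack → ¬ack at each position in order: 0 ✓, 1 ✓, 2 ✓, 3 ✓.
At position 4 the labels are {ack, req}, so req ∧ ack → ¬ack is false there. This is the first violation.

4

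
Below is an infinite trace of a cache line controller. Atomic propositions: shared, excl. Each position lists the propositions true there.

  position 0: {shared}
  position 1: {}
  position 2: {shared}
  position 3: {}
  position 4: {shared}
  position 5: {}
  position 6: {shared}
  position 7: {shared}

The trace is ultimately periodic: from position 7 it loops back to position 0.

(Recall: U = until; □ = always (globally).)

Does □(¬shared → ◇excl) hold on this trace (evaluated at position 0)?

Does not hold

¬shared → ◇excl must hold at every position from 0 onward. It fails at position 1, so □(¬shared → ◇excl) is false.
Positions where ¬shared holds: 1, 3, 5.
Check ◇excl at each: 1→fails, 3→fails, 5→fails.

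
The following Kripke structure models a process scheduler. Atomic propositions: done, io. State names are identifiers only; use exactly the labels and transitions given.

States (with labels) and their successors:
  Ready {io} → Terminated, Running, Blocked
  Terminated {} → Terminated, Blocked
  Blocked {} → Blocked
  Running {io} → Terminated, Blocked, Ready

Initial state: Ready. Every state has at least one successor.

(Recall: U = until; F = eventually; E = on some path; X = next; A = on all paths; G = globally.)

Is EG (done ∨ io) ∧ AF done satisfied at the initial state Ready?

Violated

States satisfying done ∨ io: {Ready, Running}.
States satisfying EG (done ∨ io): {Ready, Running}.
States satisfying done: ∅.
States satisfying AF done: ∅.
States satisfying EG (done ∨ io) ∧ AF done: ∅.
Ready ∉ Sat(EG (done ∨ io) ∧ AF done).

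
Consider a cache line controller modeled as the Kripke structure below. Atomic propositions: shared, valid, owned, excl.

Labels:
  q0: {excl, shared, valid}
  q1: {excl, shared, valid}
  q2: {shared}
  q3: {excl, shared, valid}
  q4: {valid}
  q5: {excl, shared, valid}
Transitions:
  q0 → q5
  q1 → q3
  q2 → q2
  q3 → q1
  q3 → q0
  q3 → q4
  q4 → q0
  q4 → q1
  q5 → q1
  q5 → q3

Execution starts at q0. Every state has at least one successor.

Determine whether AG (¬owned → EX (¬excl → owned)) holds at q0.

States satisfying ¬owned → EX (¬excl → owned): {q0, q1, q3, q4, q5}.
States satisfying AG (¬owned → EX (¬excl → owned)): {q0, q1, q3, q4, q5}.
Every state reachable from q0 satisfies ¬owned → EX (¬excl → owned).
q0 ∈ Sat(AG (¬owned → EX (¬excl → owned))).

Yes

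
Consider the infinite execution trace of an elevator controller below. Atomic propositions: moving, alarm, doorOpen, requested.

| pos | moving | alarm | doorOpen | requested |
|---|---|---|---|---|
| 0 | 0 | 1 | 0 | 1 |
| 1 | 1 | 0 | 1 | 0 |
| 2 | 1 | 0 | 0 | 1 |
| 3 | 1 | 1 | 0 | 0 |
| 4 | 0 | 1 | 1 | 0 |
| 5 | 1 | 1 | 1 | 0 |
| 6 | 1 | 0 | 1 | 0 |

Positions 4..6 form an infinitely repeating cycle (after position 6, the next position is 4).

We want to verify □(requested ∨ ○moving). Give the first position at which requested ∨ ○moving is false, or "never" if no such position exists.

Check requested ∨ ○moving at each position in order: 0 ✓, 1 ✓, 2 ✓.
At position 3 the labels are {alarm, moving} and the next position 4 has {alarm, doorOpen}, so requested ∨ ○moving is false there. This is the first violation.

3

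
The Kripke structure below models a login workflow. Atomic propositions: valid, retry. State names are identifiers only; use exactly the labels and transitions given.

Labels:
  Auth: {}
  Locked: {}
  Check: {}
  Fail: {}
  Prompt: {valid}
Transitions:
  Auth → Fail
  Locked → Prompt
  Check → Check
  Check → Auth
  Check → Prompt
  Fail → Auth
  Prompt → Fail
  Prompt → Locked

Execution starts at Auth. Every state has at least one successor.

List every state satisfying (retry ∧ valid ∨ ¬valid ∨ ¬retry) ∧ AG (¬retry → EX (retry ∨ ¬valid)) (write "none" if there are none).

States satisfying retry ∧ valid: ∅.
States satisfying ¬valid: {Auth, Locked, Check, Fail}.
States satisfying ¬retry: {Auth, Locked, Check, Fail, Prompt}.
States satisfying ¬valid ∨ ¬retry: {Auth, Locked, Check, Fail, Prompt}.
States satisfying retry ∧ valid ∨ ¬valid ∨ ¬retry: {Auth, Locked, Check, Fail, Prompt}.
States satisfying ¬retry → EX (retry ∨ ¬valid): {Auth, Check, Fail, Prompt}.
States satisfying AG (¬retry → EX (retry ∨ ¬valid)): {Auth, Fail}.
States satisfying (retry ∧ valid ∨ ¬valid ∨ ¬retry) ∧ AG (¬retry → EX (retry ∨ ¬valid)): {Auth, Fail}.

{Auth, Fail}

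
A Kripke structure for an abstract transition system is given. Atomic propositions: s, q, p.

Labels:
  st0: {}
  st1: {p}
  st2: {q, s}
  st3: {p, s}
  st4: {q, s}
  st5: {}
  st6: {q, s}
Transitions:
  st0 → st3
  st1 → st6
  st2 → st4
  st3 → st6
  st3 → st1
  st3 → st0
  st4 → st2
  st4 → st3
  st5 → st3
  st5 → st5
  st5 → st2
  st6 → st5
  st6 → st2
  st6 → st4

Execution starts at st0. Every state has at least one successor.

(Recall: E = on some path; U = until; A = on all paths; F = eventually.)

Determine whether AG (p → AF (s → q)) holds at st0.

Yes

States satisfying p → AF (s → q): {st0, st1, st2, st3, st4, st5, st6}.
States satisfying AG (p → AF (s → q)): {st0, st1, st2, st3, st4, st5, st6}.
Every state reachable from st0 satisfies p → AF (s → q).
st0 ∈ Sat(AG (p → AF (s → q))).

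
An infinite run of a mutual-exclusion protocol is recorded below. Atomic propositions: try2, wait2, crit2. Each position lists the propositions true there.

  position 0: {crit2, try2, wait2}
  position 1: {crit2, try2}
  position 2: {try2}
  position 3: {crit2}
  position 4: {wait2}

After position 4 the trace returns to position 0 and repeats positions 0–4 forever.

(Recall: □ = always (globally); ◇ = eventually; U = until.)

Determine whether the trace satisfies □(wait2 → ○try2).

Satisfied

wait2 → ○try2 holds at every position 0..4, and those are all positions ever visited, so □(wait2 → ○try2) holds.
Positions where wait2 holds: 0, 4.
Check ○try2 at each: 0→ok, 4→ok.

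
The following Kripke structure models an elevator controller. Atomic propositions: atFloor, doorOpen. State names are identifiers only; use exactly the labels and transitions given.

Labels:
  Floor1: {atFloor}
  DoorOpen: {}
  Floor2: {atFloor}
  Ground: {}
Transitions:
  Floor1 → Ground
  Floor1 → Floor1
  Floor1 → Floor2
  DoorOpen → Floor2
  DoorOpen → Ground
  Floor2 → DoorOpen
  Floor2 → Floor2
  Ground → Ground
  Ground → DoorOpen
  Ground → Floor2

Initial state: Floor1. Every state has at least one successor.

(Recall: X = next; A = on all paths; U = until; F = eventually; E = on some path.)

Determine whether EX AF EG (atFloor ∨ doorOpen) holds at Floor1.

Yes

States satisfying AF EG (atFloor ∨ doorOpen): {Floor1, Floor2}.
States satisfying EX AF EG (atFloor ∨ doorOpen): {Floor1, DoorOpen, Floor2, Ground}.
Floor1 ∈ Sat(EX AF EG (atFloor ∨ doorOpen)).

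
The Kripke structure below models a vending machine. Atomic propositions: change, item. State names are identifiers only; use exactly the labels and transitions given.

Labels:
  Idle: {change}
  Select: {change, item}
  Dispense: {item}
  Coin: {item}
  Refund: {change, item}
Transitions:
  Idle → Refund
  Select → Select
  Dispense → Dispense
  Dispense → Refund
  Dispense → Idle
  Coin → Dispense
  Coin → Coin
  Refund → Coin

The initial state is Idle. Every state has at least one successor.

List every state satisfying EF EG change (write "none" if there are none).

States satisfying EG change: {Select}.
States satisfying EF EG change: {Select}.

{Select}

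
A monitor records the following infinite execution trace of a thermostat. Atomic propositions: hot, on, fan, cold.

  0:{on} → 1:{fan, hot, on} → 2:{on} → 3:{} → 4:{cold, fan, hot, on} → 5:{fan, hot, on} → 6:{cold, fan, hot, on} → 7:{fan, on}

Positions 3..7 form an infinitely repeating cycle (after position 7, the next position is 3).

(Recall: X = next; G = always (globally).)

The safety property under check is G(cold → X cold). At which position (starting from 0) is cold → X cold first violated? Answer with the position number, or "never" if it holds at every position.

Check cold → X cold at each position in order: 0 ✓, 1 ✓, 2 ✓, 3 ✓.
At position 4 the labels are {cold, fan, hot, on} and the next position 5 has {fan, hot, on}, so cold → X cold is false there. This is the first violation.

4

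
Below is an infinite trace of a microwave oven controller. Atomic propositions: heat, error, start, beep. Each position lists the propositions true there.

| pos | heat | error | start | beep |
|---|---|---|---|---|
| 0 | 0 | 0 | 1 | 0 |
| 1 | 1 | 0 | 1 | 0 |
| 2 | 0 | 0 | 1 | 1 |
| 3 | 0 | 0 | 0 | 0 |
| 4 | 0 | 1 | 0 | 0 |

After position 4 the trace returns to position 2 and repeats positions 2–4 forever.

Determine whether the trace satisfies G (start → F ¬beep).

start → F ¬beep holds at every position 0..4, and those are all positions ever visited, so G (start → F ¬beep) holds.
Positions where start holds: 0, 1, 2.
Check F ¬beep at each: 0→ok, 1→ok, 2→ok.

Satisfied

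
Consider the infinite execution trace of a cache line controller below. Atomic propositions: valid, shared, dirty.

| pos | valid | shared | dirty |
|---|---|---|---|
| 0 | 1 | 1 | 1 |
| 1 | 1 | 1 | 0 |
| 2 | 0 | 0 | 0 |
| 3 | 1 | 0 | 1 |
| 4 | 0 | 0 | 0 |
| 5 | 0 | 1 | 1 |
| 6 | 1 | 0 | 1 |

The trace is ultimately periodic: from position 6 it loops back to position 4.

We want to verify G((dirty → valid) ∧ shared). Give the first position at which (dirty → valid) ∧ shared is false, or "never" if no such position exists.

2

Check (dirty → valid) ∧ shared at each position in order: 0 ✓, 1 ✓.
At position 2 the labels are {}, so (dirty → valid) ∧ shared is false there. This is the first violation.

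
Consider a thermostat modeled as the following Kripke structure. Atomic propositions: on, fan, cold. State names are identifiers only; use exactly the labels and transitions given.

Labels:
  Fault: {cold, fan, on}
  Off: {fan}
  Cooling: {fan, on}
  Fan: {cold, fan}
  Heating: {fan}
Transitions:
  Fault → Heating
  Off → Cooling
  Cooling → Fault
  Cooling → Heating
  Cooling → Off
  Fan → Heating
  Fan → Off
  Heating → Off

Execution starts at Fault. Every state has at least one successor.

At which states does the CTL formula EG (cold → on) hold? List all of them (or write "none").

{Fault, Off, Cooling, Heating}

States satisfying cold → on: {Fault, Off, Cooling, Heating}.
States satisfying EG (cold → on): {Fault, Off, Cooling, Heating}.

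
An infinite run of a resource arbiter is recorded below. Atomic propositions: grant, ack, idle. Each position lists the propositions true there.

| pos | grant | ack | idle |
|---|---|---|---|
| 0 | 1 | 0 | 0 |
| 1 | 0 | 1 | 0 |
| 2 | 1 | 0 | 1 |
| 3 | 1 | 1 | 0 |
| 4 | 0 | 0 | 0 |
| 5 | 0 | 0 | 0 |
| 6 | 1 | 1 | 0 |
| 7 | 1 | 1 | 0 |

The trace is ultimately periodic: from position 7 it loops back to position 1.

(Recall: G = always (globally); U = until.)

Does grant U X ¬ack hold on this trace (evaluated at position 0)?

Walking from position 0: X ¬ack first holds at position 1, and grant holds at every earlier position along the way, so grant U X ¬ack holds.

Holds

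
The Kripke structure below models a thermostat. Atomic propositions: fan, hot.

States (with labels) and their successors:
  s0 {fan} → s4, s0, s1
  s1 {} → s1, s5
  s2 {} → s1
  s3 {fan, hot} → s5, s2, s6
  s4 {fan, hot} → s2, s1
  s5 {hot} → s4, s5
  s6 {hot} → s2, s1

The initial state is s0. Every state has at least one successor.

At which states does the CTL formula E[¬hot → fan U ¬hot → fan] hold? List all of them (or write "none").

States satisfying ¬hot → fan: {s0, s3, s4, s5, s6}.
States satisfying E[¬hot → fan U ¬hot → fan]: {s0, s3, s4, s5, s6}.

{s0, s3, s4, s5, s6}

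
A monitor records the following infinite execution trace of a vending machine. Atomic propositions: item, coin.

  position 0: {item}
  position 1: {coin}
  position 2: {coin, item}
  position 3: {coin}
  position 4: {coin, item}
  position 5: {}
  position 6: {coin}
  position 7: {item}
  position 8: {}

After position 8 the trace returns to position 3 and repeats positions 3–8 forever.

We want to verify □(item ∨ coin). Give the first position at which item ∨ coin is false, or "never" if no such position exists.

5

Check item ∨ coin at each position in order: 0 ✓, 1 ✓, 2 ✓, 3 ✓, 4 ✓.
At position 5 the labels are {}, so item ∨ coin is false there. This is the first violation.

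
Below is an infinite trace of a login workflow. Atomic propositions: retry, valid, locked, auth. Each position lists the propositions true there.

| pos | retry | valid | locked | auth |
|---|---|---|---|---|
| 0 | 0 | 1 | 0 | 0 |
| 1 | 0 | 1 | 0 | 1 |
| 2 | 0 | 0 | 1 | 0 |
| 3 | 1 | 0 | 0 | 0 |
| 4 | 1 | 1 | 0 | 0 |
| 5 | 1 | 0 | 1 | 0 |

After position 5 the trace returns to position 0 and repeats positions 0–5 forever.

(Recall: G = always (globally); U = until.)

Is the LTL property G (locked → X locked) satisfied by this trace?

Does not hold

locked → X locked must hold at every position from 0 onward. It fails at position 2, so G (locked → X locked) is false.
Positions where locked holds: 2, 5.
Check X locked at each: 2→fails, 5→fails.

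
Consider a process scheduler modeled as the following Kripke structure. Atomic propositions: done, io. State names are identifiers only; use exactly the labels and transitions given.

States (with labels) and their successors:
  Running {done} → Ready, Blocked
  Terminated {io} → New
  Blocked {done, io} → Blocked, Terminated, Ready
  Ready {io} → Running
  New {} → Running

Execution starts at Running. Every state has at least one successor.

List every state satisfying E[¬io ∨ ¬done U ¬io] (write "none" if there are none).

States satisfying ¬io ∨ ¬done: {Running, Terminated, Ready, New}.
States satisfying ¬io: {Running, New}.
States satisfying E[¬io ∨ ¬done U ¬io]: {Running, Terminated, Ready, New}.

{Running, Terminated, Ready, New}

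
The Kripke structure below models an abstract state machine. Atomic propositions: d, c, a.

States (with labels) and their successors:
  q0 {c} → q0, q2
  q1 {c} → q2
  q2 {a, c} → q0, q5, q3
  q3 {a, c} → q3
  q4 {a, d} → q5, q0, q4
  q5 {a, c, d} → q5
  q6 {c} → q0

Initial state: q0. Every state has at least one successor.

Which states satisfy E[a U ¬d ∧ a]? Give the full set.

{q2, q3}

States satisfying a: {q2, q3, q4, q5}.
States satisfying ¬d ∧ a: {q2, q3}.
States satisfying E[a U ¬d ∧ a]: {q2, q3}.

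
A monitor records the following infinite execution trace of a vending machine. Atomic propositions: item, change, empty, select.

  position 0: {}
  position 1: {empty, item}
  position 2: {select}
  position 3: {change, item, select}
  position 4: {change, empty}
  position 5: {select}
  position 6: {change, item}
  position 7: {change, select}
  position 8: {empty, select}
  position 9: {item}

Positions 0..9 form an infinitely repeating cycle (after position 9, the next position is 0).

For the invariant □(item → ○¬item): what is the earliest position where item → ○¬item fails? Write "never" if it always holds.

item → ○¬item holds at every position 0..9, and those are all the positions the trace ever visits, so the invariant □(item → ○¬item) is never violated.

never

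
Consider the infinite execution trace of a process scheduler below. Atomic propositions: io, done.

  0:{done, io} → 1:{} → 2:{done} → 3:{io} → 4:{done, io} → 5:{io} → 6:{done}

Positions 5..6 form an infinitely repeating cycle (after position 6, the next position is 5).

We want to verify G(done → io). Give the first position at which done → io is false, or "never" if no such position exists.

Check done → io at each position in order: 0 ✓, 1 ✓.
At position 2 the labels are {done}, so done → io is false there. This is the first violation.

2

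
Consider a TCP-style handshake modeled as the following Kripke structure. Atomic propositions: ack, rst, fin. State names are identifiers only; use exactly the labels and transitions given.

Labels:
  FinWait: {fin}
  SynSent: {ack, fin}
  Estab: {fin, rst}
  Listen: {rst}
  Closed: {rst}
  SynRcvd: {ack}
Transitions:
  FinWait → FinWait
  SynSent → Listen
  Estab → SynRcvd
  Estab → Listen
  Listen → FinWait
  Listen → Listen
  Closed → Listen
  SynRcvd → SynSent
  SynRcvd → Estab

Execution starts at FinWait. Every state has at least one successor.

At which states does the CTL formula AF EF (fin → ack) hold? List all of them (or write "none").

{SynSent, Estab, Listen, Closed, SynRcvd}

States satisfying EF (fin → ack): {SynSent, Estab, Listen, Closed, SynRcvd}.
States satisfying AF EF (fin → ack): {SynSent, Estab, Listen, Closed, SynRcvd}.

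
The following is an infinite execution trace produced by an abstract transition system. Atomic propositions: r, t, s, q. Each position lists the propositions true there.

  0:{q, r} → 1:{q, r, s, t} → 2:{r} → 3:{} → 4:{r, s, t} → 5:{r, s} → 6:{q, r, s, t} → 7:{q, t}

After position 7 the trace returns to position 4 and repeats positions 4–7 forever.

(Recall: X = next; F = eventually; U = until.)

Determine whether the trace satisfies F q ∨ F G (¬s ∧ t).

Satisfied

q holds at position 0, which is reachable from 0, so F q holds.
G (¬s ∧ t) is false at every position 0..7, so it never becomes true and F G (¬s ∧ t) fails.
At position 0: F q is true; F G (¬s ∧ t) is false; so F q ∨ F G (¬s ∧ t) is true.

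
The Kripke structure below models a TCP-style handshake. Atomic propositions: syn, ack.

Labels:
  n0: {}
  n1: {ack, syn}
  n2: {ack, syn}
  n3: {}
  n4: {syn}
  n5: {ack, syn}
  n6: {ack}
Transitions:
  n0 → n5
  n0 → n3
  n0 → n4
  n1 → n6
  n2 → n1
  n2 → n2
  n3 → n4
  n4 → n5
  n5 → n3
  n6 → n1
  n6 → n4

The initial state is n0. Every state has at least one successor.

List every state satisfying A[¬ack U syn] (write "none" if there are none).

States satisfying ¬ack: {n0, n3, n4}.
States satisfying syn: {n1, n2, n4, n5}.
States satisfying A[¬ack U syn]: {n0, n1, n2, n3, n4, n5}.

{n0, n1, n2, n3, n4, n5}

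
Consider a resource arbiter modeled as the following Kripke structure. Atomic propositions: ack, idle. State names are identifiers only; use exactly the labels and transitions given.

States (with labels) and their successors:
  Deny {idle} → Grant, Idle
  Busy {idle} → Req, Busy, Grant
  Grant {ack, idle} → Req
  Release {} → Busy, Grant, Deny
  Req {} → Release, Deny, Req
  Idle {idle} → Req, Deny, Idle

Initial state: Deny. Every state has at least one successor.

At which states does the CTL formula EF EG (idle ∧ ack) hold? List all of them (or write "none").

none

States satisfying EG (idle ∧ ack): ∅.
States satisfying EF EG (idle ∧ ack): ∅.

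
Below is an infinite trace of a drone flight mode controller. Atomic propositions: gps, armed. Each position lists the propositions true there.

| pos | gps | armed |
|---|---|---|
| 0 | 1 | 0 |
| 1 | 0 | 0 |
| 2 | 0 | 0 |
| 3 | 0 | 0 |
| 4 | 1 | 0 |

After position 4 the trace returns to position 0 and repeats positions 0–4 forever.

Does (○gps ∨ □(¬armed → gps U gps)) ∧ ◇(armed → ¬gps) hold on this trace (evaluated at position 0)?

armed → ¬gps holds at position 0, which is reachable from 0, so ◇(armed → ¬gps) holds.
At position 0: ○gps ∨ □(¬armed → gps U gps) is false; ◇(armed → ¬gps) is true; so (○gps ∨ □(¬armed → gps U gps)) ∧ ◇(armed → ¬gps) is false.

Violated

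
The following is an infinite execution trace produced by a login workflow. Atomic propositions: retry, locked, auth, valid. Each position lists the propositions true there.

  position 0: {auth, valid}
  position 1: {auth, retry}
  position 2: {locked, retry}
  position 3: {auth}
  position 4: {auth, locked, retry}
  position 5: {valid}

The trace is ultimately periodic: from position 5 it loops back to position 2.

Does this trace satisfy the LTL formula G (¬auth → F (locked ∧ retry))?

Holds

¬auth → F (locked ∧ retry) holds at every position 0..5, and those are all positions ever visited, so G (¬auth → F (locked ∧ retry)) holds.
Positions where ¬auth holds: 2, 5.
Check F (locked ∧ retry) at each: 2→ok, 5→ok.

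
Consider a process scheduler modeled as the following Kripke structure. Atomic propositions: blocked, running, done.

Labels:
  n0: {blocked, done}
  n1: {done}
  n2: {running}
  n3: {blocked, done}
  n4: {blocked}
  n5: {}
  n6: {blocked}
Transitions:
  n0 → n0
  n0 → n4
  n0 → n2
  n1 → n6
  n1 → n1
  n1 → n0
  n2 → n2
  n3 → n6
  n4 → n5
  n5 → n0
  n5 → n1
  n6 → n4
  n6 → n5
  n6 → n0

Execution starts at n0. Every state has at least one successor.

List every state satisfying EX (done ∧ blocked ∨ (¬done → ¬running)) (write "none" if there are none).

{n0, n1, n3, n4, n5, n6}

States satisfying done ∧ blocked ∨ (¬done → ¬running): {n0, n1, n3, n4, n5, n6}.
States satisfying EX (done ∧ blocked ∨ (¬done → ¬running)): {n0, n1, n3, n4, n5, n6}.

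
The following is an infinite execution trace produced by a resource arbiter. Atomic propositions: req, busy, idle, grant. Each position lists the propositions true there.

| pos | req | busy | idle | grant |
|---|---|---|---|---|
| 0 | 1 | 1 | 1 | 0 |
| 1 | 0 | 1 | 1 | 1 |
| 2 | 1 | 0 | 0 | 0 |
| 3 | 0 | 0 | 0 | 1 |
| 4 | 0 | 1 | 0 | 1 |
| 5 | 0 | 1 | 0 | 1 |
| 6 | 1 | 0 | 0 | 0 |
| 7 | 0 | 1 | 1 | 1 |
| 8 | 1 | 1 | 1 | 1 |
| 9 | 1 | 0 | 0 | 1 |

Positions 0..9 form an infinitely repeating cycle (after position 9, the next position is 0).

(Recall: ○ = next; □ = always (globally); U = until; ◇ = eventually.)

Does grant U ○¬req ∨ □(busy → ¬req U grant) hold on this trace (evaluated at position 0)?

Satisfied

Walking from position 0: ○¬req first holds at position 0, and grant holds at every earlier position along the way, so grant U ○¬req holds.
busy → ¬req U grant must hold at every position from 0 onward. It fails at position 0, so □(busy → ¬req U grant) is false.
Positions where busy holds: 0, 1, 4, 5, 7, 8.
Check ¬req U grant at each: 0→fails, 1→ok, 4→ok, 5→ok, 7→ok, 8→ok.
At position 0: grant U ○¬req is true; □(busy → ¬req U grant) is false; so grant U ○¬req ∨ □(busy → ¬req U grant) is true.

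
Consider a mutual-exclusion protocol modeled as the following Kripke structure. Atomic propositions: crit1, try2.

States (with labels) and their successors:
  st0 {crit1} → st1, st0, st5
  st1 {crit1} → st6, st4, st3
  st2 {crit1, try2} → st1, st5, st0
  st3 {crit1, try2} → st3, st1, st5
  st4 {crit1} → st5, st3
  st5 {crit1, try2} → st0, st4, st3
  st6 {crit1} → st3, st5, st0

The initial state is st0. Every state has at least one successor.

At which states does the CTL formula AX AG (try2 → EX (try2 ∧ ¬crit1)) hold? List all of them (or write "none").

none

States satisfying AG (try2 → EX (try2 ∧ ¬crit1)): ∅.
States satisfying AX AG (try2 → EX (try2 ∧ ¬crit1)): ∅.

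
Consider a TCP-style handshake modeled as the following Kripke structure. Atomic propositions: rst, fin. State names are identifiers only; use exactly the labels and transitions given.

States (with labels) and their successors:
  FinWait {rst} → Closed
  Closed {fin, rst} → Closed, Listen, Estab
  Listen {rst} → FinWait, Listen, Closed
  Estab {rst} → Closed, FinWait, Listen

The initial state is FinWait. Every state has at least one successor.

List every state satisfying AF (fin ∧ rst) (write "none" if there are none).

States satisfying fin ∧ rst: {Closed}.
States satisfying AF (fin ∧ rst): {FinWait, Closed}.

{FinWait, Closed}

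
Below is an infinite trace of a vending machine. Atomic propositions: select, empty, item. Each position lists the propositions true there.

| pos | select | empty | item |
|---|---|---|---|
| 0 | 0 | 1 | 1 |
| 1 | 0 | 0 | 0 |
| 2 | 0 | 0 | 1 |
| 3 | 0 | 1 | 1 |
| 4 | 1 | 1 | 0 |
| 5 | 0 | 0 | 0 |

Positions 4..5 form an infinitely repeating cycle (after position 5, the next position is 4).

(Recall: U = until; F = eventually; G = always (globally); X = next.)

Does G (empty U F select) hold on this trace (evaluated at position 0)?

Holds

empty U F select holds at every position 0..5, and those are all positions ever visited, so G (empty U F select) holds.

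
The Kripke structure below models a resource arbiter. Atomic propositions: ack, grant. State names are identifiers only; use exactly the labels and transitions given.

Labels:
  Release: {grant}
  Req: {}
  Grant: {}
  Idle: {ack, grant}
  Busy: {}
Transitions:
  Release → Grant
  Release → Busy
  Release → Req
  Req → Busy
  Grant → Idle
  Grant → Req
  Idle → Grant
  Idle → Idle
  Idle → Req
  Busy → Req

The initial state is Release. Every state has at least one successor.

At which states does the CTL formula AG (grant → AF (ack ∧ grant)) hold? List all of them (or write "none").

States satisfying grant → AF (ack ∧ grant): {Req, Grant, Idle, Busy}.
States satisfying AG (grant → AF (ack ∧ grant)): {Req, Grant, Idle, Busy}.

{Req, Grant, Idle, Busy}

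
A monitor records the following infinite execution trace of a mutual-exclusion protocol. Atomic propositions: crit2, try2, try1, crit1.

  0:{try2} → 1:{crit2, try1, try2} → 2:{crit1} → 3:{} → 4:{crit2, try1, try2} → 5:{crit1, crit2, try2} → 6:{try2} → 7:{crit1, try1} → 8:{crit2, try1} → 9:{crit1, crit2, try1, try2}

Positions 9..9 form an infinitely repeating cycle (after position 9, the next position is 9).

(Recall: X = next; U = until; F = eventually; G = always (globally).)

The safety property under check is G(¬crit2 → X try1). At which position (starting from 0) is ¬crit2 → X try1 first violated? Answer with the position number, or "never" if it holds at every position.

Check ¬crit2 → X try1 at each position in order: 0 ✓, 1 ✓.
At position 2 the labels are {crit1} and the next position 3 has {}, so ¬crit2 → X try1 is false there. This is the first violation.

2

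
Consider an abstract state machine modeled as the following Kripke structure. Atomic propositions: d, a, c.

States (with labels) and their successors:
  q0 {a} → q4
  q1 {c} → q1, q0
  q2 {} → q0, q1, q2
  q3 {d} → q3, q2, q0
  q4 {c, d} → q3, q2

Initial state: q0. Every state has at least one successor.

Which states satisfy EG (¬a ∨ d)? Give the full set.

{q1, q2, q3, q4}

States satisfying ¬a ∨ d: {q1, q2, q3, q4}.
States satisfying EG (¬a ∨ d): {q1, q2, q3, q4}.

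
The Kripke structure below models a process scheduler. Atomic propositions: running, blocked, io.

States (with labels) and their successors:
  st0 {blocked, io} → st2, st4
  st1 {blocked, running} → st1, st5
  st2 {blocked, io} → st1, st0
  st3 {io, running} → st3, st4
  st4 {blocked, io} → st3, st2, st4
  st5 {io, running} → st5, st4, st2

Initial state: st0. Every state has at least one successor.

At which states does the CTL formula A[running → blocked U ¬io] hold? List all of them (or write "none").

States satisfying running → blocked: {st0, st1, st2, st4}.
States satisfying ¬io: {st1}.
States satisfying A[running → blocked U ¬io]: {st1}.

{st1}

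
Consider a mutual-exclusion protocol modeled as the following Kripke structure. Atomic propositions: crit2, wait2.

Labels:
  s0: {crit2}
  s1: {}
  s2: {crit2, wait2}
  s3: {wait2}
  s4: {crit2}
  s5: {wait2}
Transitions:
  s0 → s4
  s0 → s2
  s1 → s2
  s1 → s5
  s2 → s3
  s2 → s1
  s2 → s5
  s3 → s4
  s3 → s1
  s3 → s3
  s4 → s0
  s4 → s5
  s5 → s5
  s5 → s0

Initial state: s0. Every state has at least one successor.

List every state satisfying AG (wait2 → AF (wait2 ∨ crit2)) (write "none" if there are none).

States satisfying wait2 → AF (wait2 ∨ crit2): {s0, s1, s2, s3, s4, s5}.
States satisfying AG (wait2 → AF (wait2 ∨ crit2)): {s0, s1, s2, s3, s4, s5}.

{s0, s1, s2, s3, s4, s5}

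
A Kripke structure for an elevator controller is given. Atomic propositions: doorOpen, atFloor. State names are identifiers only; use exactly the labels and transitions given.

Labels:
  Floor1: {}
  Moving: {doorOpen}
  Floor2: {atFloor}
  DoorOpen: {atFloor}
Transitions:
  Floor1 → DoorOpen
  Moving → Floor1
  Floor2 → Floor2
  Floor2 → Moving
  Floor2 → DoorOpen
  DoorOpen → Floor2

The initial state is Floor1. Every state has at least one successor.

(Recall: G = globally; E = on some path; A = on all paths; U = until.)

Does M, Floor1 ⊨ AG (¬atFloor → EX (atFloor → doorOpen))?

Does not hold

States satisfying ¬atFloor → EX (atFloor → doorOpen): {Moving, Floor2, DoorOpen}.
States satisfying AG (¬atFloor → EX (atFloor → doorOpen)): ∅.
Floor1 is reachable from Floor1 and violates ¬atFloor → EX (atFloor → doorOpen), so AG fails at Floor1.
Floor1 ∉ Sat(AG (¬atFloor → EX (atFloor → doorOpen))).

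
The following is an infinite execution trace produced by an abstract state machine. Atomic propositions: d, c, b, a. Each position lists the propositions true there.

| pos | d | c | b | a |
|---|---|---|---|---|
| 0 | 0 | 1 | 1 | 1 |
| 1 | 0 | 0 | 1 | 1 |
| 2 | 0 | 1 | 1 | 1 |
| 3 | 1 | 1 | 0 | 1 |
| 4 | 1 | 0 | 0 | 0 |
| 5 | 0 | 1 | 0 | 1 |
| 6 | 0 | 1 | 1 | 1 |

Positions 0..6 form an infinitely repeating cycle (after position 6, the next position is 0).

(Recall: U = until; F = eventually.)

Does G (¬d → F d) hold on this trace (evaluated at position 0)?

¬d → F d holds at every position 0..6, and those are all positions ever visited, so G (¬d → F d) holds.
Positions where ¬d holds: 0, 1, 2, 5, 6.
Check F d at each: 0→ok, 1→ok, 2→ok, 5→ok, 6→ok.

Yes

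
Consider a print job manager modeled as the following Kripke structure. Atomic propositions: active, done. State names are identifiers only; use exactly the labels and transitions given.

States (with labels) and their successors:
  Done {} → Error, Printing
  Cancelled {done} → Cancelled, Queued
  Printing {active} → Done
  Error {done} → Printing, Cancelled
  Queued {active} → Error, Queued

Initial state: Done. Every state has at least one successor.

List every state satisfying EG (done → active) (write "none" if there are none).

{Done, Printing, Queued}

States satisfying done → active: {Done, Printing, Queued}.
States satisfying EG (done → active): {Done, Printing, Queued}.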